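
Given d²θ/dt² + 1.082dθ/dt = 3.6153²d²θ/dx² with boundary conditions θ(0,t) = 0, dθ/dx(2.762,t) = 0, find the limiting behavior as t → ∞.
θ → 0. Damping (γ=1.082) dissipates energy; oscillations decay exponentially.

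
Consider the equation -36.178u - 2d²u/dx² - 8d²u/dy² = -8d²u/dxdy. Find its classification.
Rewriting in standard form: -2d²u/dx² + 8d²u/dxdy - 8d²u/dy² - 36.178u = 0. Parabolic. (A = -2, B = 8, C = -8 gives B² - 4AC = 0.)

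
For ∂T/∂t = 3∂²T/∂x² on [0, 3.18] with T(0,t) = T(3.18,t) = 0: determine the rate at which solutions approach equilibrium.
Eigenvalues: λₙ = 3n²π²/3.18².
First three modes:
  n=1: λ₁ = 3π²/3.18² ≈ 2.928
  n=2: λ₂ = 12π²/3.18² ≈ 11.712 (4× faster decay)
  n=3: λ₃ = 27π²/3.18² ≈ 26.352 (9× faster decay)
As t → ∞, higher modes decay exponentially faster. The n=1 mode dominates: T ~ c₁ sin(πx/3.18) e^{-λ₁t}.
Decay rate: λ₁ = 3π²/3.18² ≈ 2.928.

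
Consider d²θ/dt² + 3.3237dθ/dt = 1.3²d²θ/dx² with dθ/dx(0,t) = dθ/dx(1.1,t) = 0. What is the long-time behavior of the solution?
As t → ∞, θ → constant (steady state). Damping (γ=3.3237) dissipates the nonconstant modes; with Neumann BCs the spatial average obeys M''+γM'=0 and tends to a finite limit.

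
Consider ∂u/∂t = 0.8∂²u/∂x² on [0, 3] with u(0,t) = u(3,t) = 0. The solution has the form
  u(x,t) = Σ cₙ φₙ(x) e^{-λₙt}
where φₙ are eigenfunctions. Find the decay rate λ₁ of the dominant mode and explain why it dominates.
Eigenvalues: λₙ = 0.8n²π²/3².
First three modes:
  n=1: λ₁ = 0.8π²/3² ≈ 0.877
  n=2: λ₂ = 3.2π²/3² ≈ 3.509 (4× faster decay)
  n=3: λ₃ = 7.2π²/3² ≈ 7.896 (9× faster decay)
As t → ∞, higher modes decay exponentially faster. The n=1 mode dominates: u ~ c₁ sin(πx/3) e^{-λ₁t}.
Decay rate: λ₁ = 0.8π²/3² ≈ 0.877.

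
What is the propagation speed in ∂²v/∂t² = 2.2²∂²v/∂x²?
Speed = 2.2. Information travels along characteristics x = x₀ ± 2.2t.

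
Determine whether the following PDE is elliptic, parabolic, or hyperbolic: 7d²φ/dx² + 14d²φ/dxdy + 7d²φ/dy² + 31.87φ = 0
Coefficients: A = 7, B = 14, C = 7. B² - 4AC = 0, which is zero, so the equation is parabolic.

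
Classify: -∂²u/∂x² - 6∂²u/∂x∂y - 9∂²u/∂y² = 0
Parabolic (discriminant = 0).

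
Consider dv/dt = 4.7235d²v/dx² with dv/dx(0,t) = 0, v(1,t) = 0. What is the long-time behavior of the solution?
As t → ∞, v → 0. Heat escapes through the Dirichlet boundary.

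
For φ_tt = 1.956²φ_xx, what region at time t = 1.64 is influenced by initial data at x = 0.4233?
Domain of influence: [-2.78454, 3.63114]. Data at x = 0.4233 spreads outward at speed 1.956.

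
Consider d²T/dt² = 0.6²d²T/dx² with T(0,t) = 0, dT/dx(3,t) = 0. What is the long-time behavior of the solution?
As t → ∞, T oscillates (no decay). Energy is conserved; the solution oscillates indefinitely as standing waves.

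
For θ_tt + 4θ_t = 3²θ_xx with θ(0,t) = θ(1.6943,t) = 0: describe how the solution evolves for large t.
θ → 0. Damping (γ=4) dissipates energy; oscillations decay exponentially.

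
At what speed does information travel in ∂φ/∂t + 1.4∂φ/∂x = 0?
Speed = 1.4. Information travels along x - 1.4t = const (rightward).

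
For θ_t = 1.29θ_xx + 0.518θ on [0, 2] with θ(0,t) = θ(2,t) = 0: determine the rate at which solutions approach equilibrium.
Eigenvalues: λₙ = 1.29n²π²/2² - 0.518.
First three modes:
  n=1: λ₁ = 1.29π²/2² - 0.518 ≈ 2.665
  n=2: λ₂ = 5.16π²/2² - 0.518 ≈ 12.214
  n=3: λ₃ = 11.61π²/2² - 0.518 ≈ 28.129
Since 1.29π²/2² ≈ 3.183 > 0.518, all λₙ > 0.
The n=1 mode decays slowest → dominates as t → ∞.
Asymptotic: θ ~ c₁ sin(πx/2) e^{-λ₁t} with decay rate λ₁ ≈ 2.665.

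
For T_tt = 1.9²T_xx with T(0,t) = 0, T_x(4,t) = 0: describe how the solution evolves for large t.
T oscillates (no decay). Energy is conserved; the solution oscillates indefinitely as standing waves.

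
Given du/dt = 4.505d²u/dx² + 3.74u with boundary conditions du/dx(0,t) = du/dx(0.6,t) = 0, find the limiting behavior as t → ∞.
u grows unboundedly. With Neumann BCs the constant mode has diffusion eigenvalue 0, so any r > 0 makes it grow like e^(3.74t); solution grows exponentially.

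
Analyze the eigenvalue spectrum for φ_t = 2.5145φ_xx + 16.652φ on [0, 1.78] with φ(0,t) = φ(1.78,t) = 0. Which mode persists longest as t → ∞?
Eigenvalues: λₙ = 2.5145n²π²/1.78² - 16.652.
First three modes:
  n=1: λ₁ = 2.5145π²/1.78² - 16.652 ≈ -8.819
  n=2: λ₂ = 10.058π²/1.78² - 16.652 ≈ 14.679
  n=3: λ₃ = 22.6305π²/1.78² - 16.652 ≈ 53.842
Since 2.5145π²/1.78² ≈ 7.833 < 16.652, λ₁ < 0.
The n=1 mode grows fastest (−λₙ is largest for n=1) → dominates.
Asymptotic: φ ~ c₁ sin(πx/1.78) e^{8.819t} (exponential growth at rate −λ₁ ≈ 8.819).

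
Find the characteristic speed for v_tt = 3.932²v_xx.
Speed = 3.932. Information travels along characteristics x = x₀ ± 3.932t.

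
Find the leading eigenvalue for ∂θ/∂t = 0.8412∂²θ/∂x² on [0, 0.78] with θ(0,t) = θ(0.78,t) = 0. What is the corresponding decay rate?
Eigenvalues: λₙ = 0.8412n²π²/0.78².
First three modes:
  n=1: λ₁ = 0.8412π²/0.78² ≈ 13.646
  n=2: λ₂ = 3.3648π²/0.78² ≈ 54.585 (4× faster decay)
  n=3: λ₃ = 7.5708π²/0.78² ≈ 122.815 (9× faster decay)
As t → ∞, higher modes decay exponentially faster. The n=1 mode dominates: θ ~ c₁ sin(πx/0.78) e^{-λ₁t}.
Decay rate: λ₁ = 0.8412π²/0.78² ≈ 13.646.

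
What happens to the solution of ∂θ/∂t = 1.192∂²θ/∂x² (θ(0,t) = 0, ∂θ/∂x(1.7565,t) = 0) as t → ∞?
θ → 0. Heat escapes through the Dirichlet boundary.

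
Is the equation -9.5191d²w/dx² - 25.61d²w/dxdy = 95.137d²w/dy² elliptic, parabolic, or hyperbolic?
Rewriting in standard form: -9.5191d²w/dx² - 25.61d²w/dxdy - 95.137d²w/dy² = 0. Computing B² - 4AC with A = -9.5191, B = -25.61, C = -95.137: discriminant = -2966.6023668 (negative). Answer: elliptic.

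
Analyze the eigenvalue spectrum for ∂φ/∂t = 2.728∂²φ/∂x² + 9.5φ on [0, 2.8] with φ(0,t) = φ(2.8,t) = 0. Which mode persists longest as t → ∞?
Eigenvalues: λₙ = 2.728n²π²/2.8² - 9.5.
First three modes:
  n=1: λ₁ = 2.728π²/2.8² - 9.5 ≈ -6.066
  n=2: λ₂ = 10.912π²/2.8² - 9.5 ≈ 4.237
  n=3: λ₃ = 24.552π²/2.8² - 9.5 ≈ 21.408
Since 2.728π²/2.8² ≈ 3.434 < 9.5, λ₁ < 0.
The n=1 mode grows fastest (−λₙ is largest for n=1) → dominates.
Asymptotic: φ ~ c₁ sin(πx/2.8) e^{6.066t} (exponential growth at rate −λ₁ ≈ 6.066).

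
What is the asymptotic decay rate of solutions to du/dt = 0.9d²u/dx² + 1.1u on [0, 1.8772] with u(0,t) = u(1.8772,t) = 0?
Eigenvalues: λₙ = 0.9n²π²/1.8772² - 1.1.
First three modes:
  n=1: λ₁ = 0.9π²/1.8772² - 1.1 ≈ 1.421
  n=2: λ₂ = 3.6π²/1.8772² - 1.1 ≈ 8.983
  n=3: λ₃ = 8.1π²/1.8772² - 1.1 ≈ 21.586
Since 0.9π²/1.8772² ≈ 2.521 > 1.1, all λₙ > 0.
The n=1 mode decays slowest → dominates as t → ∞.
Asymptotic: u ~ c₁ sin(πx/1.8772) e^{-λ₁t} with decay rate λ₁ ≈ 1.421.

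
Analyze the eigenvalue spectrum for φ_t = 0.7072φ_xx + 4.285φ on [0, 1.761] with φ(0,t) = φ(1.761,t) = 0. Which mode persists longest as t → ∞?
Eigenvalues: λₙ = 0.7072n²π²/1.761² - 4.285.
First three modes:
  n=1: λ₁ = 0.7072π²/1.761² - 4.285 ≈ -2.034
  n=2: λ₂ = 2.8288π²/1.761² - 4.285 ≈ 4.718
  n=3: λ₃ = 6.3648π²/1.761² - 4.285 ≈ 15.972
Since 0.7072π²/1.761² ≈ 2.251 < 4.285, λ₁ < 0.
The n=1 mode grows fastest (−λₙ is largest for n=1) → dominates.
Asymptotic: φ ~ c₁ sin(πx/1.761) e^{2.034t} (exponential growth at rate −λ₁ ≈ 2.034).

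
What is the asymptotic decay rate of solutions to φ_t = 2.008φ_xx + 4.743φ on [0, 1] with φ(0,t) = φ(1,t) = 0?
Eigenvalues: λₙ = 2.008n²π²/1² - 4.743.
First three modes:
  n=1: λ₁ = 2.008π² - 4.743 ≈ 15.075
  n=2: λ₂ = 8.032π² - 4.743 ≈ 74.53
  n=3: λ₃ = 18.072π² - 4.743 ≈ 173.62
Since 2.008π² ≈ 19.818 > 4.743, all λₙ > 0.
The n=1 mode decays slowest → dominates as t → ∞.
Asymptotic: φ ~ c₁ sin(πx/1) e^{-λ₁t} with decay rate λ₁ ≈ 15.075.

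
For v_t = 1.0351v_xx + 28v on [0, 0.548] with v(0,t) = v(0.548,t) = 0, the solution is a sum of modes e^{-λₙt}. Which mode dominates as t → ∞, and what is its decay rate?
Eigenvalues: λₙ = 1.0351n²π²/0.548² - 28.
First three modes:
  n=1: λ₁ = 1.0351π²/0.548² - 28 ≈ 6.019
  n=2: λ₂ = 4.1404π²/0.548² - 28 ≈ 108.076
  n=3: λ₃ = 9.3159π²/0.548² - 28 ≈ 278.171
Since 1.0351π²/0.548² ≈ 34.019 > 28, all λₙ > 0.
The n=1 mode decays slowest → dominates as t → ∞.
Asymptotic: v ~ c₁ sin(πx/0.548) e^{-λ₁t} with decay rate λ₁ ≈ 6.019.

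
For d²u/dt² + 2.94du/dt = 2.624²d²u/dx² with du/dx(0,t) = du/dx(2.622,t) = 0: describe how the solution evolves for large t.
u → constant (steady state). Damping (γ=2.94) dissipates the nonconstant modes; with Neumann BCs the spatial average obeys M''+γM'=0 and tends to a finite limit.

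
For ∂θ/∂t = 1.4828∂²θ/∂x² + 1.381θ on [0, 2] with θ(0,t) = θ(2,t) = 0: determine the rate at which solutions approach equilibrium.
Eigenvalues: λₙ = 1.4828n²π²/2² - 1.381.
First three modes:
  n=1: λ₁ = 1.4828π²/2² - 1.381 ≈ 2.278
  n=2: λ₂ = 5.9312π²/2² - 1.381 ≈ 13.254
  n=3: λ₃ = 13.3452π²/2² - 1.381 ≈ 31.547
Since 1.4828π²/2² ≈ 3.659 > 1.381, all λₙ > 0.
The n=1 mode decays slowest → dominates as t → ∞.
Asymptotic: θ ~ c₁ sin(πx/2) e^{-λ₁t} with decay rate λ₁ ≈ 2.278.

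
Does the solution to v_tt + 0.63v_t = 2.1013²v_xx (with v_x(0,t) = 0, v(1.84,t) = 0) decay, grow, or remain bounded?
v → 0. Damping (γ=0.63) dissipates energy; oscillations decay exponentially.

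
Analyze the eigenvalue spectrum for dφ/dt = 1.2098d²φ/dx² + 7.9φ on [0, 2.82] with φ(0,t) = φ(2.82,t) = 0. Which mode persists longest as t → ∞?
Eigenvalues: λₙ = 1.2098n²π²/2.82² - 7.9.
First three modes:
  n=1: λ₁ = 1.2098π²/2.82² - 7.9 ≈ -6.399
  n=2: λ₂ = 4.8392π²/2.82² - 7.9 ≈ -1.894
  n=3: λ₃ = 10.8882π²/2.82² - 7.9 ≈ 5.613
Since 1.2098π²/2.82² ≈ 1.501 < 7.9, λ₁ < 0.
The n=1 mode grows fastest (−λₙ is largest for n=1) → dominates.
Asymptotic: φ ~ c₁ sin(πx/2.82) e^{6.399t} (exponential growth at rate −λ₁ ≈ 6.399).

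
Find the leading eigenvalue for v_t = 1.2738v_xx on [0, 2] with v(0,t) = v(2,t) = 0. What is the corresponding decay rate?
Eigenvalues: λₙ = 1.2738n²π²/2².
First three modes:
  n=1: λ₁ = 1.2738π²/2² ≈ 3.143
  n=2: λ₂ = 5.0952π²/2² ≈ 12.572 (4× faster decay)
  n=3: λ₃ = 11.4642π²/2² ≈ 28.287 (9× faster decay)
As t → ∞, higher modes decay exponentially faster. The n=1 mode dominates: v ~ c₁ sin(πx/2) e^{-λ₁t}.
Decay rate: λ₁ = 1.2738π²/2² ≈ 3.143.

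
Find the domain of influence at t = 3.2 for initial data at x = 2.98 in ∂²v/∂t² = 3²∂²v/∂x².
Domain of influence: [-6.62, 12.58]. Data at x = 2.98 spreads outward at speed 3.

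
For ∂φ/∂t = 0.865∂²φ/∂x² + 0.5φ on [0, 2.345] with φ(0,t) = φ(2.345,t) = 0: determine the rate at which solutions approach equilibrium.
Eigenvalues: λₙ = 0.865n²π²/2.345² - 0.5.
First three modes:
  n=1: λ₁ = 0.865π²/2.345² - 0.5 ≈ 1.052
  n=2: λ₂ = 3.46π²/2.345² - 0.5 ≈ 5.71
  n=3: λ₃ = 7.785π²/2.345² - 0.5 ≈ 13.472
Since 0.865π²/2.345² ≈ 1.552 > 0.5, all λₙ > 0.
The n=1 mode decays slowest → dominates as t → ∞.
Asymptotic: φ ~ c₁ sin(πx/2.345) e^{-λ₁t} with decay rate λ₁ ≈ 1.052.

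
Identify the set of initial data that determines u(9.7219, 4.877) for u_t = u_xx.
The entire real line. The heat equation has infinite propagation speed: any initial disturbance instantly affects all points (though exponentially small far away).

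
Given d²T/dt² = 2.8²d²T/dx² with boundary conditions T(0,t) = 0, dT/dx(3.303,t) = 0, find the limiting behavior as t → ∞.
T oscillates (no decay). Energy is conserved; the solution oscillates indefinitely as standing waves.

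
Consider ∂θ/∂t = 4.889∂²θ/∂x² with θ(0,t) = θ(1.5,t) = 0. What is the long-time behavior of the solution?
As t → ∞, θ → 0. Heat diffuses out through both boundaries.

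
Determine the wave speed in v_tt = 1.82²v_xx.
Speed = 1.82. Information travels along characteristics x = x₀ ± 1.82t.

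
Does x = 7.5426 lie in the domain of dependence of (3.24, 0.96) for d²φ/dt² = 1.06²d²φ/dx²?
No. The domain of dependence is [2.2224, 4.2576], and 7.5426 is outside this interval.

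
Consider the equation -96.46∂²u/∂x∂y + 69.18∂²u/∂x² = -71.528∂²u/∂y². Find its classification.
Rewriting in standard form: 69.18∂²u/∂x² - 96.46∂²u/∂x∂y + 71.528∂²u/∂y² = 0. Elliptic. (A = 69.18, B = -96.46, C = 71.528 gives B² - 4AC = -10488.69656.)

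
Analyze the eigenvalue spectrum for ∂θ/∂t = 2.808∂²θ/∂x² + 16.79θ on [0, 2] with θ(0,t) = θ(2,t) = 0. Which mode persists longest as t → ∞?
Eigenvalues: λₙ = 2.808n²π²/2² - 16.79.
First three modes:
  n=1: λ₁ = 2.808π²/2² - 16.79 ≈ -9.862
  n=2: λ₂ = 11.232π²/2² - 16.79 ≈ 10.924
  n=3: λ₃ = 25.272π²/2² - 16.79 ≈ 45.566
Since 2.808π²/2² ≈ 6.928 < 16.79, λ₁ < 0.
The n=1 mode grows fastest (−λₙ is largest for n=1) → dominates.
Asymptotic: θ ~ c₁ sin(πx/2) e^{9.862t} (exponential growth at rate −λ₁ ≈ 9.862).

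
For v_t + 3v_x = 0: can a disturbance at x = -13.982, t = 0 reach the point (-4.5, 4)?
No. Only data at x = -16.5 affects (-4.5, 4). Advection has one-way propagation along characteristics.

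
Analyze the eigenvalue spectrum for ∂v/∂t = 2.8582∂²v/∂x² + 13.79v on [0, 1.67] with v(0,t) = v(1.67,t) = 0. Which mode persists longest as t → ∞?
Eigenvalues: λₙ = 2.8582n²π²/1.67² - 13.79.
First three modes:
  n=1: λ₁ = 2.8582π²/1.67² - 13.79 ≈ -3.675
  n=2: λ₂ = 11.4328π²/1.67² - 13.79 ≈ 26.669
  n=3: λ₃ = 25.7238π²/1.67² - 13.79 ≈ 77.244
Since 2.8582π²/1.67² ≈ 10.115 < 13.79, λ₁ < 0.
The n=1 mode grows fastest (−λₙ is largest for n=1) → dominates.
Asymptotic: v ~ c₁ sin(πx/1.67) e^{3.675t} (exponential growth at rate −λ₁ ≈ 3.675).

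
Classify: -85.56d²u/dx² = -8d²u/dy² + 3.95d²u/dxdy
Rewriting in standard form: -85.56d²u/dx² - 3.95d²u/dxdy + 8d²u/dy² = 0. Hyperbolic (discriminant = 2753.5225).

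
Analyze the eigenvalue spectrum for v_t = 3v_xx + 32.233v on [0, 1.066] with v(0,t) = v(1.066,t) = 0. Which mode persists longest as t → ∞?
Eigenvalues: λₙ = 3n²π²/1.066² - 32.233.
First three modes:
  n=1: λ₁ = 3π²/1.066² - 32.233 ≈ -6.177
  n=2: λ₂ = 12π²/1.066² - 32.233 ≈ 71.991
  n=3: λ₃ = 27π²/1.066² - 32.233 ≈ 202.27
Since 3π²/1.066² ≈ 26.056 < 32.233, λ₁ < 0.
The n=1 mode grows fastest (−λₙ is largest for n=1) → dominates.
Asymptotic: v ~ c₁ sin(πx/1.066) e^{6.177t} (exponential growth at rate −λ₁ ≈ 6.177).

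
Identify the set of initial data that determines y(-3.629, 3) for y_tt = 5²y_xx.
Domain of dependence: [-18.629, 11.371]. Signals travel at speed 5, so data within |x - -3.629| ≤ 5·3 = 15 can reach the point.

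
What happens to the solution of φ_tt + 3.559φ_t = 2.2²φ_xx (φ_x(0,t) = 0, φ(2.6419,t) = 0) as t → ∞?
φ → 0. Damping (γ=3.559) dissipates energy; oscillations decay exponentially.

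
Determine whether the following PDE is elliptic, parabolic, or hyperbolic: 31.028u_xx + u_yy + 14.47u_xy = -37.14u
Rewriting in standard form: 31.028u_xx + 14.47u_xy + u_yy + 37.14u = 0. Coefficients: A = 31.028, B = 14.47, C = 1. B² - 4AC = 85.2689, which is positive, so the equation is hyperbolic.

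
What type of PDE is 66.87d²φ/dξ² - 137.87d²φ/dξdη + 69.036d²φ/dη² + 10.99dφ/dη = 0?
With A = 66.87, B = -137.87, C = 69.036, the discriminant is 542.38762. This is a hyperbolic PDE.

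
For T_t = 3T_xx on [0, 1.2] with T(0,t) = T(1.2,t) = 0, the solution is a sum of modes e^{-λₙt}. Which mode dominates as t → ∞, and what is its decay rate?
Eigenvalues: λₙ = 3n²π²/1.2².
First three modes:
  n=1: λ₁ = 3π²/1.2² ≈ 20.562
  n=2: λ₂ = 12π²/1.2² ≈ 82.247 (4× faster decay)
  n=3: λ₃ = 27π²/1.2² ≈ 185.055 (9× faster decay)
As t → ∞, higher modes decay exponentially faster. The n=1 mode dominates: T ~ c₁ sin(πx/1.2) e^{-λ₁t}.
Decay rate: λ₁ = 3π²/1.2² ≈ 20.562.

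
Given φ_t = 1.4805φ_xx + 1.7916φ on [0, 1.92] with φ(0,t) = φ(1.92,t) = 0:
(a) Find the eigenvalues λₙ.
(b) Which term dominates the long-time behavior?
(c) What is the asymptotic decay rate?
Eigenvalues: λₙ = 1.4805n²π²/1.92² - 1.7916.
First three modes:
  n=1: λ₁ = 1.4805π²/1.92² - 1.7916 ≈ 2.172
  n=2: λ₂ = 5.922π²/1.92² - 1.7916 ≈ 14.063
  n=3: λ₃ = 13.3245π²/1.92² - 1.7916 ≈ 33.882
Since 1.4805π²/1.92² ≈ 3.964 > 1.7916, all λₙ > 0.
The n=1 mode decays slowest → dominates as t → ∞.
Asymptotic: φ ~ c₁ sin(πx/1.92) e^{-λ₁t} with decay rate λ₁ ≈ 2.172.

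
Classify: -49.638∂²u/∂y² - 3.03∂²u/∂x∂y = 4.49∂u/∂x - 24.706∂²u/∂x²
Rewriting in standard form: 24.706∂²u/∂x² - 3.03∂²u/∂x∂y - 49.638∂²u/∂y² - 4.49∂u/∂x = 0. Hyperbolic (discriminant = 4914.606612).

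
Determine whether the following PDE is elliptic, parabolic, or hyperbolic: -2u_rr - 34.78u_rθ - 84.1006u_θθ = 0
Coefficients: A = -2, B = -34.78, C = -84.1006. B² - 4AC = 536.8436, which is positive, so the equation is hyperbolic.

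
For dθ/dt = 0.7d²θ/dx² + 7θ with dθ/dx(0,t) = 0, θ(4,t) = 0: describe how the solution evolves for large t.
θ grows unboundedly. Reaction dominates diffusion (r=7 > κπ²/(4L²)≈0.11); solution grows exponentially.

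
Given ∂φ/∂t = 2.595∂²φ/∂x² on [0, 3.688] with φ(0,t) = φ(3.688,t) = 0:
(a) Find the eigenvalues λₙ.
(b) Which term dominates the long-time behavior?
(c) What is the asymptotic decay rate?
Eigenvalues: λₙ = 2.595n²π²/3.688².
First three modes:
  n=1: λ₁ = 2.595π²/3.688² ≈ 1.883
  n=2: λ₂ = 10.38π²/3.688² ≈ 7.532 (4× faster decay)
  n=3: λ₃ = 23.355π²/3.688² ≈ 16.947 (9× faster decay)
As t → ∞, higher modes decay exponentially faster. The n=1 mode dominates: φ ~ c₁ sin(πx/3.688) e^{-λ₁t}.
Decay rate: λ₁ = 2.595π²/3.688² ≈ 1.883.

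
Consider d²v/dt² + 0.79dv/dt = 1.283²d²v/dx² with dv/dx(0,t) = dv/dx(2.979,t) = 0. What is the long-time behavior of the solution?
As t → ∞, v → constant (steady state). Damping (γ=0.79) dissipates the nonconstant modes; with Neumann BCs the spatial average obeys M''+γM'=0 and tends to a finite limit.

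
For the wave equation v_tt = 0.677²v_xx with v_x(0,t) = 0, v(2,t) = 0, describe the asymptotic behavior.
v oscillates (no decay). Energy is conserved; the solution oscillates indefinitely as standing waves.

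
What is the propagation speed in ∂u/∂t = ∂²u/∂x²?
Infinite. The heat equation is parabolic, not hyperbolic, so disturbances propagate instantly.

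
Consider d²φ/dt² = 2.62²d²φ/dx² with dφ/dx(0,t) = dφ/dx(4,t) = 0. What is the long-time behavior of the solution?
As t → ∞, φ oscillates about a mean that drifts linearly in t (generically unbounded; no decay). There is no damping, so the nonconstant modes persist as standing waves (energy conserved, no decay). But with Neumann conditions at both ends the constant mode has eigenvalue 0: the spatial mean M(t) of φ satisfies M'' = 0, so M(t) = M(0) + M'(0)·t. Unless the initial velocity has zero mean (∫φ_t(x,0)dx = 0), the solution grows linearly in t (unbounded, though not exponentially); if it does have zero mean, the solution stays bounded and simply oscillates.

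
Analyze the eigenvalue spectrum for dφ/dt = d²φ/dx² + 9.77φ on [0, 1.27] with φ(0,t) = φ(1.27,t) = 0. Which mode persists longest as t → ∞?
Eigenvalues: λₙ = n²π²/1.27² - 9.77.
First three modes:
  n=1: λ₁ = π²/1.27² - 9.77 ≈ -3.651
  n=2: λ₂ = 4π²/1.27² - 9.77 ≈ 14.707
  n=3: λ₃ = 9π²/1.27² - 9.77 ≈ 45.303
Since π²/1.27² ≈ 6.119 < 9.77, λ₁ < 0.
The n=1 mode grows fastest (−λₙ is largest for n=1) → dominates.
Asymptotic: φ ~ c₁ sin(πx/1.27) e^{3.651t} (exponential growth at rate −λ₁ ≈ 3.651).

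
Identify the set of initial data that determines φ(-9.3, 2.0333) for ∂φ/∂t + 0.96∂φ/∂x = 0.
A single point: x = -11.251968. The characteristic through (-9.3, 2.0333) is x - 0.96t = const, so x = -9.3 - 0.96·2.0333 = -11.251968.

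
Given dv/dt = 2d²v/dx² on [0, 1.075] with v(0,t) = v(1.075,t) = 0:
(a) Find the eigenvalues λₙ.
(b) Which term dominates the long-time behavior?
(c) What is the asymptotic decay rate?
Eigenvalues: λₙ = 2n²π²/1.075².
First three modes:
  n=1: λ₁ = 2π²/1.075² ≈ 17.081
  n=2: λ₂ = 8π²/1.075² ≈ 68.324 (4× faster decay)
  n=3: λ₃ = 18π²/1.075² ≈ 153.729 (9× faster decay)
As t → ∞, higher modes decay exponentially faster. The n=1 mode dominates: v ~ c₁ sin(πx/1.075) e^{-λ₁t}.
Decay rate: λ₁ = 2π²/1.075² ≈ 17.081.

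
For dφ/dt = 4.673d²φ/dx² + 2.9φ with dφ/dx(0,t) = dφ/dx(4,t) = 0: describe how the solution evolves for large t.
φ grows unboundedly. With Neumann BCs the constant mode has diffusion eigenvalue 0, so any r > 0 makes it grow like e^(2.9t); solution grows exponentially.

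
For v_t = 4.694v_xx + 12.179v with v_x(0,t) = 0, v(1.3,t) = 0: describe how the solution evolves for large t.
v grows unboundedly. Reaction dominates diffusion (r=12.179 > κπ²/(4L²)≈6.85); solution grows exponentially.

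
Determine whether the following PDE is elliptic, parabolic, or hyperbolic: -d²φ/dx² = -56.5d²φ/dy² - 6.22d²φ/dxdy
Rewriting in standard form: -d²φ/dx² + 6.22d²φ/dxdy + 56.5d²φ/dy² = 0. Coefficients: A = -1, B = 6.22, C = 56.5. B² - 4AC = 264.6884, which is positive, so the equation is hyperbolic.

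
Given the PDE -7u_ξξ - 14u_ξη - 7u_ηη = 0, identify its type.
The second-order coefficients are A = -7, B = -14, C = -7. Since B² - 4AC = 0 = 0, this is a parabolic PDE.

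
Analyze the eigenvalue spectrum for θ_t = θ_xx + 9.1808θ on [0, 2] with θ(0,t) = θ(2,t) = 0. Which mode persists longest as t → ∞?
Eigenvalues: λₙ = n²π²/2² - 9.1808.
First three modes:
  n=1: λ₁ = π²/2² - 9.1808 ≈ -6.713
  n=2: λ₂ = 4π²/2² - 9.1808 ≈ 0.689
  n=3: λ₃ = 9π²/2² - 9.1808 ≈ 13.026
Since π²/2² ≈ 2.467 < 9.1808, λ₁ < 0.
The n=1 mode grows fastest (−λₙ is largest for n=1) → dominates.
Asymptotic: θ ~ c₁ sin(πx/2) e^{6.713t} (exponential growth at rate −λ₁ ≈ 6.713).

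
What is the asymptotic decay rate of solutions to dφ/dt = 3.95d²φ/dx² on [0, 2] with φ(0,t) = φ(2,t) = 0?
Eigenvalues: λₙ = 3.95n²π²/2².
First three modes:
  n=1: λ₁ = 3.95π²/2² ≈ 9.746
  n=2: λ₂ = 15.8π²/2² ≈ 38.985 (4× faster decay)
  n=3: λ₃ = 35.55π²/2² ≈ 87.716 (9× faster decay)
As t → ∞, higher modes decay exponentially faster. The n=1 mode dominates: φ ~ c₁ sin(πx/2) e^{-λ₁t}.
Decay rate: λ₁ = 3.95π²/2² ≈ 9.746.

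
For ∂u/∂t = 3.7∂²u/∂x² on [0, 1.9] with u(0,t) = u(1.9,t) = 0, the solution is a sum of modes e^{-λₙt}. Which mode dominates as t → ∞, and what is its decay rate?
Eigenvalues: λₙ = 3.7n²π²/1.9².
First three modes:
  n=1: λ₁ = 3.7π²/1.9² ≈ 10.116
  n=2: λ₂ = 14.8π²/1.9² ≈ 40.463 (4× faster decay)
  n=3: λ₃ = 33.3π²/1.9² ≈ 91.041 (9× faster decay)
As t → ∞, higher modes decay exponentially faster. The n=1 mode dominates: u ~ c₁ sin(πx/1.9) e^{-λ₁t}.
Decay rate: λ₁ = 3.7π²/1.9² ≈ 10.116.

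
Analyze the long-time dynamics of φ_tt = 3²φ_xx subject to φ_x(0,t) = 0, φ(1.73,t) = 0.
Long-time behavior: φ oscillates (no decay). Energy is conserved; the solution oscillates indefinitely as standing waves.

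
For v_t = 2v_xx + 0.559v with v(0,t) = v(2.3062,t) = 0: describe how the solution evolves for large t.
v → 0. Diffusion dominates reaction (r=0.559 < κπ²/L²≈3.71); solution decays.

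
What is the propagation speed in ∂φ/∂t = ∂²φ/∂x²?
Infinite. The heat equation is parabolic, not hyperbolic, so disturbances propagate instantly.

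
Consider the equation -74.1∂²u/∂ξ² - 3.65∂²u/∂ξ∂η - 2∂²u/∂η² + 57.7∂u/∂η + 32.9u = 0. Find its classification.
Elliptic. (A = -74.1, B = -3.65, C = -2 gives B² - 4AC = -579.4775.)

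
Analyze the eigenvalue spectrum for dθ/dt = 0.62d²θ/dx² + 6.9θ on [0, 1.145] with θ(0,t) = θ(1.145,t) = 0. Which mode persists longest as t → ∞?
Eigenvalues: λₙ = 0.62n²π²/1.145² - 6.9.
First three modes:
  n=1: λ₁ = 0.62π²/1.145² - 6.9 ≈ -2.233
  n=2: λ₂ = 2.48π²/1.145² - 6.9 ≈ 11.77
  n=3: λ₃ = 5.58π²/1.145² - 6.9 ≈ 35.107
Since 0.62π²/1.145² ≈ 4.667 < 6.9, λ₁ < 0.
The n=1 mode grows fastest (−λₙ is largest for n=1) → dominates.
Asymptotic: θ ~ c₁ sin(πx/1.145) e^{2.233t} (exponential growth at rate −λ₁ ≈ 2.233).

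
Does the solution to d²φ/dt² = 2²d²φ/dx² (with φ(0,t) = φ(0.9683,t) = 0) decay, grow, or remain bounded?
φ oscillates (no decay). Energy is conserved; the solution oscillates indefinitely as standing waves.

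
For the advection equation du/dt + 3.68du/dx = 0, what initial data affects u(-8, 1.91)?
A single point: x = -15.0288. The characteristic through (-8, 1.91) is x - 3.68t = const, so x = -8 - 3.68·1.91 = -15.0288.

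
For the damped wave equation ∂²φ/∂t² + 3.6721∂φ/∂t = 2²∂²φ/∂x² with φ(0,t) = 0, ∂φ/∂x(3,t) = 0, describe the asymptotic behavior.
φ → 0. Damping (γ=3.6721) dissipates energy; oscillations decay exponentially.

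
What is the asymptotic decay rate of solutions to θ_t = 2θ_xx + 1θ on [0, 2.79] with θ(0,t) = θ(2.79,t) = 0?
Eigenvalues: λₙ = 2n²π²/2.79² - 1.
First three modes:
  n=1: λ₁ = 2π²/2.79² - 1 ≈ 1.536
  n=2: λ₂ = 8π²/2.79² - 1 ≈ 9.143
  n=3: λ₃ = 18π²/2.79² - 1 ≈ 21.823
Since 2π²/2.79² ≈ 2.536 > 1, all λₙ > 0.
The n=1 mode decays slowest → dominates as t → ∞.
Asymptotic: θ ~ c₁ sin(πx/2.79) e^{-λ₁t} with decay rate λ₁ ≈ 1.536.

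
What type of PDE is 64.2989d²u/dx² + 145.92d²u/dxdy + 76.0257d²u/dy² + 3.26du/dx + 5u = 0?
With A = 64.2989, B = 145.92, C = 76.0257, the discriminant is 1739.17087308. This is a hyperbolic PDE.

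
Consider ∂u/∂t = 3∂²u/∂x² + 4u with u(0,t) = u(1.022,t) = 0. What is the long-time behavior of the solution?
As t → ∞, u → 0. Diffusion dominates reaction (r=4 < κπ²/L²≈28.35); solution decays.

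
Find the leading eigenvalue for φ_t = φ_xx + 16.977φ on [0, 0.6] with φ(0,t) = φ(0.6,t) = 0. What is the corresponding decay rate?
Eigenvalues: λₙ = n²π²/0.6² - 16.977.
First three modes:
  n=1: λ₁ = π²/0.6² - 16.977 ≈ 10.439
  n=2: λ₂ = 4π²/0.6² - 16.977 ≈ 92.685
  n=3: λ₃ = 9π²/0.6² - 16.977 ≈ 229.763
Since π²/0.6² ≈ 27.416 > 16.977, all λₙ > 0.
The n=1 mode decays slowest → dominates as t → ∞.
Asymptotic: φ ~ c₁ sin(πx/0.6) e^{-λ₁t} with decay rate λ₁ ≈ 10.439.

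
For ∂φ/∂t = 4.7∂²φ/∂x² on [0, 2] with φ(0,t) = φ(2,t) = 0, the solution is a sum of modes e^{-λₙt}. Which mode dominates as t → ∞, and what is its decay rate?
Eigenvalues: λₙ = 4.7n²π²/2².
First three modes:
  n=1: λ₁ = 4.7π²/2² ≈ 11.597
  n=2: λ₂ = 18.8π²/2² ≈ 46.387 (4× faster decay)
  n=3: λ₃ = 42.3π²/2² ≈ 104.371 (9× faster decay)
As t → ∞, higher modes decay exponentially faster. The n=1 mode dominates: φ ~ c₁ sin(πx/2) e^{-λ₁t}.
Decay rate: λ₁ = 4.7π²/2² ≈ 11.597.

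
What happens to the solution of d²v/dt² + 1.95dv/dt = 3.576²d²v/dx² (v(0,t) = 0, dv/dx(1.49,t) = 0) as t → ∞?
v → 0. Damping (γ=1.95) dissipates energy; oscillations decay exponentially.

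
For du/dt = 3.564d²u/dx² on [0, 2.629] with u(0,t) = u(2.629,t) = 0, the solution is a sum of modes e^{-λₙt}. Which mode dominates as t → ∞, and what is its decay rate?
Eigenvalues: λₙ = 3.564n²π²/2.629².
First three modes:
  n=1: λ₁ = 3.564π²/2.629² ≈ 5.089
  n=2: λ₂ = 14.256π²/2.629² ≈ 20.357 (4× faster decay)
  n=3: λ₃ = 32.076π²/2.629² ≈ 45.804 (9× faster decay)
As t → ∞, higher modes decay exponentially faster. The n=1 mode dominates: u ~ c₁ sin(πx/2.629) e^{-λ₁t}.
Decay rate: λ₁ = 3.564π²/2.629² ≈ 5.089.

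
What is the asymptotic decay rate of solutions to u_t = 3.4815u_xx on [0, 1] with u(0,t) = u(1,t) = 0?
Eigenvalues: λₙ = 3.4815n²π².
First three modes:
  n=1: λ₁ = 3.4815π² ≈ 34.361
  n=2: λ₂ = 13.926π² ≈ 137.444 (4× faster decay)
  n=3: λ₃ = 31.3335π² ≈ 309.249 (9× faster decay)
As t → ∞, higher modes decay exponentially faster. The n=1 mode dominates: u ~ c₁ sin(πx) e^{-λ₁t}.
Decay rate: λ₁ = 3.4815π² ≈ 34.361.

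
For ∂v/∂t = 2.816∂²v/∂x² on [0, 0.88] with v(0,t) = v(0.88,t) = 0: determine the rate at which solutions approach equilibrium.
Eigenvalues: λₙ = 2.816n²π²/0.88².
First three modes:
  n=1: λ₁ = 2.816π²/0.88² ≈ 35.889
  n=2: λ₂ = 11.264π²/0.88² ≈ 143.558 (4× faster decay)
  n=3: λ₃ = 25.344π²/0.88² ≈ 323.005 (9× faster decay)
As t → ∞, higher modes decay exponentially faster. The n=1 mode dominates: v ~ c₁ sin(πx/0.88) e^{-λ₁t}.
Decay rate: λ₁ = 2.816π²/0.88² ≈ 35.889.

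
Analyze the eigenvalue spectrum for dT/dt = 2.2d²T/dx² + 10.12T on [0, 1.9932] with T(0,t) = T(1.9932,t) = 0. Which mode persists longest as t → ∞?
Eigenvalues: λₙ = 2.2n²π²/1.9932² - 10.12.
First three modes:
  n=1: λ₁ = 2.2π²/1.9932² - 10.12 ≈ -4.655
  n=2: λ₂ = 8.8π²/1.9932² - 10.12 ≈ 11.742
  n=3: λ₃ = 19.8π²/1.9932² - 10.12 ≈ 39.068
Since 2.2π²/1.9932² ≈ 5.465 < 10.12, λ₁ < 0.
The n=1 mode grows fastest (−λₙ is largest for n=1) → dominates.
Asymptotic: T ~ c₁ sin(πx/1.9932) e^{4.655t} (exponential growth at rate −λ₁ ≈ 4.655).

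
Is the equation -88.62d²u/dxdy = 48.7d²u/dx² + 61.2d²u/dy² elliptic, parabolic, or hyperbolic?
Rewriting in standard form: -48.7d²u/dx² - 88.62d²u/dxdy - 61.2d²u/dy² = 0. Computing B² - 4AC with A = -48.7, B = -88.62, C = -61.2: discriminant = -4068.2556 (negative). Answer: elliptic.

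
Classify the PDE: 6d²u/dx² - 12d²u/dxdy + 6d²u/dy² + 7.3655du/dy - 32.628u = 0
A = 6, B = -12, C = 6. Discriminant B² - 4AC = 0. Since 0 = 0, parabolic.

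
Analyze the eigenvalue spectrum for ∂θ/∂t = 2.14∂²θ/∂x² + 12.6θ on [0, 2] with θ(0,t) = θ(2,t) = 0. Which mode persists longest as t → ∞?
Eigenvalues: λₙ = 2.14n²π²/2² - 12.6.
First three modes:
  n=1: λ₁ = 2.14π²/2² - 12.6 ≈ -7.32
  n=2: λ₂ = 8.56π²/2² - 12.6 ≈ 8.521
  n=3: λ₃ = 19.26π²/2² - 12.6 ≈ 34.922
Since 2.14π²/2² ≈ 5.28 < 12.6, λ₁ < 0.
The n=1 mode grows fastest (−λₙ is largest for n=1) → dominates.
Asymptotic: θ ~ c₁ sin(πx/2) e^{7.32t} (exponential growth at rate −λ₁ ≈ 7.32).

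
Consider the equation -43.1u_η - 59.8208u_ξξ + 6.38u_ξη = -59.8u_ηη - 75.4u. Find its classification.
Rewriting in standard form: -59.8208u_ξξ + 6.38u_ξη + 59.8u_ηη - 43.1u_η + 75.4u = 0. Hyperbolic. (A = -59.8208, B = 6.38, C = 59.8 gives B² - 4AC = 14349.83976.)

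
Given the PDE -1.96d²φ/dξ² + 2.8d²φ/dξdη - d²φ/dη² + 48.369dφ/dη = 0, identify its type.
The second-order coefficients are A = -1.96, B = 2.8, C = -1. Since B² - 4AC = 0 = 0, this is a parabolic PDE.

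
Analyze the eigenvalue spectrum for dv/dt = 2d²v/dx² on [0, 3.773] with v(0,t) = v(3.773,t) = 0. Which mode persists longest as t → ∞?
Eigenvalues: λₙ = 2n²π²/3.773².
First three modes:
  n=1: λ₁ = 2π²/3.773² ≈ 1.387
  n=2: λ₂ = 8π²/3.773² ≈ 5.546 (4× faster decay)
  n=3: λ₃ = 18π²/3.773² ≈ 12.48 (9× faster decay)
As t → ∞, higher modes decay exponentially faster. The n=1 mode dominates: v ~ c₁ sin(πx/3.773) e^{-λ₁t}.
Decay rate: λ₁ = 2π²/3.773² ≈ 1.387.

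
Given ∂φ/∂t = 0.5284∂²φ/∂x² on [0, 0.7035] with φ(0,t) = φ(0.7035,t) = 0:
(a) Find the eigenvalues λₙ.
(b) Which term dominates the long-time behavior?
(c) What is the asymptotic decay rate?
Eigenvalues: λₙ = 0.5284n²π²/0.7035².
First three modes:
  n=1: λ₁ = 0.5284π²/0.7035² ≈ 10.537
  n=2: λ₂ = 2.1136π²/0.7035² ≈ 42.15 (4× faster decay)
  n=3: λ₃ = 4.7556π²/0.7035² ≈ 94.837 (9× faster decay)
As t → ∞, higher modes decay exponentially faster. The n=1 mode dominates: φ ~ c₁ sin(πx/0.7035) e^{-λ₁t}.
Decay rate: λ₁ = 0.5284π²/0.7035² ≈ 10.537.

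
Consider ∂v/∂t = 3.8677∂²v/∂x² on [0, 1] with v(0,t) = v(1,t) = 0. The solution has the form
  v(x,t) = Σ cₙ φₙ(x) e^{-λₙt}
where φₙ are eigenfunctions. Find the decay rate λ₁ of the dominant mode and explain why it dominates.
Eigenvalues: λₙ = 3.8677n²π².
First three modes:
  n=1: λ₁ = 3.8677π² ≈ 38.173
  n=2: λ₂ = 15.4708π² ≈ 152.691 (4× faster decay)
  n=3: λ₃ = 34.8093π² ≈ 343.554 (9× faster decay)
As t → ∞, higher modes decay exponentially faster. The n=1 mode dominates: v ~ c₁ sin(πx) e^{-λ₁t}.
Decay rate: λ₁ = 3.8677π² ≈ 38.173.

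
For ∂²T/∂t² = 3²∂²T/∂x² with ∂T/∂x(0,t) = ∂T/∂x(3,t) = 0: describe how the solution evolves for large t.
T oscillates about a mean that drifts linearly in t (generically unbounded; no decay). There is no damping, so the nonconstant modes persist as standing waves (energy conserved, no decay). But with Neumann conditions at both ends the constant mode has eigenvalue 0: the spatial mean M(t) of T satisfies M'' = 0, so M(t) = M(0) + M'(0)·t. Unless the initial velocity has zero mean (∫T_t(x,0)dx = 0), the solution grows linearly in t (unbounded, though not exponentially); if it does have zero mean, the solution stays bounded and simply oscillates.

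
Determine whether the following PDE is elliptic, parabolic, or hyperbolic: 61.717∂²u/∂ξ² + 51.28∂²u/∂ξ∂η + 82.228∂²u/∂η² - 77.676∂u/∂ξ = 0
Coefficients: A = 61.717, B = 51.28, C = 82.228. B² - 4AC = -17669.823504, which is negative, so the equation is elliptic.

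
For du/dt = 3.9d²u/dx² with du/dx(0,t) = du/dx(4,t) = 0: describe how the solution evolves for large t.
u → constant (steady state). Heat is conserved (no flux at boundaries); solution approaches the spatial average.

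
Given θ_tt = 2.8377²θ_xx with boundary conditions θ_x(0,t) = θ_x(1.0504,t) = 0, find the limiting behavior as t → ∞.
θ oscillates about a mean that drifts linearly in t (generically unbounded; no decay). There is no damping, so the nonconstant modes persist as standing waves (energy conserved, no decay). But with Neumann conditions at both ends the constant mode has eigenvalue 0: the spatial mean M(t) of θ satisfies M'' = 0, so M(t) = M(0) + M'(0)·t. Unless the initial velocity has zero mean (∫θ_t(x,0)dx = 0), the solution grows linearly in t (unbounded, though not exponentially); if it does have zero mean, the solution stays bounded and simply oscillates.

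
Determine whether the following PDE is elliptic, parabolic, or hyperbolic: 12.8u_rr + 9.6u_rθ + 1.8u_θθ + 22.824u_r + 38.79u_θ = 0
Coefficients: A = 12.8, B = 9.6, C = 1.8. B² - 4AC = 0, which is zero, so the equation is parabolic.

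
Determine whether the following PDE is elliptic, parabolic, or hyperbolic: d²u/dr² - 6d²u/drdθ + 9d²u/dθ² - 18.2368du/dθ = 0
Coefficients: A = 1, B = -6, C = 9. B² - 4AC = 0, which is zero, so the equation is parabolic.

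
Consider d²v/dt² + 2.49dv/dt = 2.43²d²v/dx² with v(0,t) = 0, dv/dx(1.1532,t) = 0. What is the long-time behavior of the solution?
As t → ∞, v → 0. Damping (γ=2.49) dissipates energy; oscillations decay exponentially.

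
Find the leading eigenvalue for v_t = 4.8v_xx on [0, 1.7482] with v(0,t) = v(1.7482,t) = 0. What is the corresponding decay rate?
Eigenvalues: λₙ = 4.8n²π²/1.7482².
First three modes:
  n=1: λ₁ = 4.8π²/1.7482² ≈ 15.501
  n=2: λ₂ = 19.2π²/1.7482² ≈ 62.004 (4× faster decay)
  n=3: λ₃ = 43.2π²/1.7482² ≈ 139.509 (9× faster decay)
As t → ∞, higher modes decay exponentially faster. The n=1 mode dominates: v ~ c₁ sin(πx/1.7482) e^{-λ₁t}.
Decay rate: λ₁ = 4.8π²/1.7482² ≈ 15.501.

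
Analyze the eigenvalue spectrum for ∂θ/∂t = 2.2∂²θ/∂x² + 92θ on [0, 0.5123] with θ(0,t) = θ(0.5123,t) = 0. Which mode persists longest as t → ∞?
Eigenvalues: λₙ = 2.2n²π²/0.5123² - 92.
First three modes:
  n=1: λ₁ = 2.2π²/0.5123² - 92 ≈ -9.268
  n=2: λ₂ = 8.8π²/0.5123² - 92 ≈ 238.928
  n=3: λ₃ = 19.8π²/0.5123² - 92 ≈ 652.588
Since 2.2π²/0.5123² ≈ 82.732 < 92, λ₁ < 0.
The n=1 mode grows fastest (−λₙ is largest for n=1) → dominates.
Asymptotic: θ ~ c₁ sin(πx/0.5123) e^{9.268t} (exponential growth at rate −λ₁ ≈ 9.268).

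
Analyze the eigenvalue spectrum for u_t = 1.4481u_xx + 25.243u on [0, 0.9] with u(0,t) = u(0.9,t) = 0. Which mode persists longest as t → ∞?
Eigenvalues: λₙ = 1.4481n²π²/0.9² - 25.243.
First three modes:
  n=1: λ₁ = 1.4481π²/0.9² - 25.243 ≈ -7.598
  n=2: λ₂ = 5.7924π²/0.9² - 25.243 ≈ 45.336
  n=3: λ₃ = 13.0329π²/0.9² - 25.243 ≈ 133.559
Since 1.4481π²/0.9² ≈ 17.645 < 25.243, λ₁ < 0.
The n=1 mode grows fastest (−λₙ is largest for n=1) → dominates.
Asymptotic: u ~ c₁ sin(πx/0.9) e^{7.598t} (exponential growth at rate −λ₁ ≈ 7.598).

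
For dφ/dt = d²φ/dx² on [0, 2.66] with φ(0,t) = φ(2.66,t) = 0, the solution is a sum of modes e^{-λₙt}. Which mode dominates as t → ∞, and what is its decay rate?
Eigenvalues: λₙ = n²π²/2.66².
First three modes:
  n=1: λ₁ = π²/2.66² ≈ 1.395
  n=2: λ₂ = 4π²/2.66² ≈ 5.58 (4× faster decay)
  n=3: λ₃ = 9π²/2.66² ≈ 12.554 (9× faster decay)
As t → ∞, higher modes decay exponentially faster. The n=1 mode dominates: φ ~ c₁ sin(πx/2.66) e^{-λ₁t}.
Decay rate: λ₁ = π²/2.66² ≈ 1.395.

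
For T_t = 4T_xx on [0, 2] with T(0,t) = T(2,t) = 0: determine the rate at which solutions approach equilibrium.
Eigenvalues: λₙ = 4n²π²/2².
First three modes:
  n=1: λ₁ = 4π²/2² ≈ 9.87
  n=2: λ₂ = 16π²/2² ≈ 39.478 (4× faster decay)
  n=3: λ₃ = 36π²/2² ≈ 88.826 (9× faster decay)
As t → ∞, higher modes decay exponentially faster. The n=1 mode dominates: T ~ c₁ sin(πx/2) e^{-λ₁t}.
Decay rate: λ₁ = 4π²/2² ≈ 9.87.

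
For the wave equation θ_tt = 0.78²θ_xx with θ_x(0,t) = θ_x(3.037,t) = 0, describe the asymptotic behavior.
θ oscillates about a mean that drifts linearly in t (generically unbounded; no decay). There is no damping, so the nonconstant modes persist as standing waves (energy conserved, no decay). But with Neumann conditions at both ends the constant mode has eigenvalue 0: the spatial mean M(t) of θ satisfies M'' = 0, so M(t) = M(0) + M'(0)·t. Unless the initial velocity has zero mean (∫θ_t(x,0)dx = 0), the solution grows linearly in t (unbounded, though not exponentially); if it does have zero mean, the solution stays bounded and simply oscillates.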